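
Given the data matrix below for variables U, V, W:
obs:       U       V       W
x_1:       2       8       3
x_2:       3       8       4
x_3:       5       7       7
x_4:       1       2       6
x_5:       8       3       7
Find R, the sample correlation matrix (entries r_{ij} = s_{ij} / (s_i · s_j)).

Step 1 — column means:
  mean(U) = (2 + 3 + 5 + 1 + 8) / 5 = 19/5 = 3.8
  mean(V) = (8 + 8 + 7 + 2 + 3) / 5 = 28/5 = 5.6
  mean(W) = (3 + 4 + 7 + 6 + 7) / 5 = 27/5 = 5.4

Step 2 — sample variances and covariances s[i,j] = (1/(n-1)) · Σ_k (x_{k,i} - mean_i) · (x_{k,j} - mean_j), with n-1 = 4:
  s[U,U] = ((-1.8)·(-1.8) + (-0.8)·(-0.8) + (1.2)·(1.2) + (-2.8)·(-2.8) + (4.2)·(4.2)) / 4 = 30.8/4 = 7.7
  s[U,V] = ((-1.8)·(2.4) + (-0.8)·(2.4) + (1.2)·(1.4) + (-2.8)·(-3.6) + (4.2)·(-2.6)) / 4 = -5.4/4 = -1.35
  s[U,W] = ((-1.8)·(-2.4) + (-0.8)·(-1.4) + (1.2)·(1.6) + (-2.8)·(0.6) + (4.2)·(1.6)) / 4 = 12.4/4 = 3.1
  s[V,V] = ((2.4)·(2.4) + (2.4)·(2.4) + (1.4)·(1.4) + (-3.6)·(-3.6) + (-2.6)·(-2.6)) / 4 = 33.2/4 = 8.3
  s[V,W] = ((2.4)·(-2.4) + (2.4)·(-1.4) + (1.4)·(1.6) + (-3.6)·(0.6) + (-2.6)·(1.6)) / 4 = -13.2/4 = -3.3
  s[W,W] = ((-2.4)·(-2.4) + (-1.4)·(-1.4) + (1.6)·(1.6) + (0.6)·(0.6) + (1.6)·(1.6)) / 4 = 13.2/4 = 3.3
  Sample standard deviations s_i = √(s[i,i]):
  s(U) = √(7.7) = 2.7749
  s(V) = √(8.3) = 2.881
  s(W) = √(3.3) = 1.8166

Step 3 — r_{ij} = s_{ij} / (s_i · s_j):
  r[U,U] = 1 (diagonal).
  r[U,V] = -1.35 / (2.7749 · 2.881) = -1.35 / 7.9944 = -0.1689
  r[U,W] = 3.1 / (2.7749 · 1.8166) = 3.1 / 5.0408 = 0.615
  r[V,V] = 1 (diagonal).
  r[V,W] = -3.3 / (2.881 · 1.8166) = -3.3 / 5.2335 = -0.6305
  r[W,W] = 1 (diagonal).

R is symmetric with unit diagonal. Assembling:

R = [[1, -0.1689, 0.615],
 [-0.1689, 1, -0.6305],
 [0.615, -0.6305, 1]]


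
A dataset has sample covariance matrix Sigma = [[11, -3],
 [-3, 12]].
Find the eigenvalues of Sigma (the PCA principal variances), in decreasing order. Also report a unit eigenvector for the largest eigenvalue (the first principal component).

Step 1 — characteristic polynomial of 2×2 Sigma:
  det(Sigma - λI) = λ² - trace · λ + det = 0.
  trace = 11 + 12 = 23, det = 11·12 - (-3)² = 123.
Step 2 — discriminant:
  Δ = trace² - 4·det = 529 - 492 = 37.
Step 3 — eigenvalues:
  λ = (trace ± √Δ)/2 = (23 ± 6.0828)/2,
  λ_1 = 14.5414,  λ_2 = 8.4586.

Step 4 — unit eigenvector for λ_1: solve (Sigma - λ_1 I)v = 0. First row:
  (11 - 14.5414)·v_x + (-3)·v_y = 0, i.e. (-3.5414)·v_x + (-3)·v_y = 0,
  so v ∝ (b, λ_1 - a) = (-3, 3.5414); multiply by -1 so the first entry is positive: u = (3, -3.5414).
  ||u|| = √((3)² + (-3.5414)²) = √(21.5414) ≈ 4.6413,
  v_1 = u/||u|| ≈ (0.6464, -0.763) (||v_1|| = 1).

λ_1 = 14.5414,  λ_2 = 8.4586;  v_1 ≈ (0.6464, -0.763)


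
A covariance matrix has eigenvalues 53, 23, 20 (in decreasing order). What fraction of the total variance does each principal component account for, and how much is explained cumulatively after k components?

Step 1 — total variance = trace(Sigma) = Σ λ_i = 53 + 23 + 20 = 96.

Step 2 — fraction explained by component i = λ_i / Σ λ:
  PC1: 53/96 = 0.5521
  PC2: 23/96 = 0.2396
  PC3: 20/96 = 0.2083

Step 3 — cumulative fraction after k components = (λ_1 + ... + λ_k) / Σ λ:
  k = 1: 53/96 = 0.5521
  k = 2: (53 + 23)/96 = 76/96 = 0.7917
  k = 3: (53 + 23 + 20)/96 = 96/96 = 1

Summary (fraction, with percent):

explained: PC1 0.5521 (55.21%), PC2 0.2396 (23.96%), PC3 0.2083 (20.83%);  cumulative: 0.5521, 0.7917, 1


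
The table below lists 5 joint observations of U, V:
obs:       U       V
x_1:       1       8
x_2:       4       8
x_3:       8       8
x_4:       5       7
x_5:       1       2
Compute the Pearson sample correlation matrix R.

Step 1 — column means:
  mean(U) = (1 + 4 + 8 + 5 + 1) / 5 = 19/5 = 3.8
  mean(V) = (8 + 8 + 8 + 7 + 2) / 5 = 33/5 = 6.6

Step 2 — sample variances and covariances s[i,j] = (1/(n-1)) · Σ_k (x_{k,i} - mean_i) · (x_{k,j} - mean_j), with n-1 = 4:
  s[U,U] = ((-2.8)·(-2.8) + (0.2)·(0.2) + (4.2)·(4.2) + (1.2)·(1.2) + (-2.8)·(-2.8)) / 4 = 34.8/4 = 8.7
  s[U,V] = ((-2.8)·(1.4) + (0.2)·(1.4) + (4.2)·(1.4) + (1.2)·(0.4) + (-2.8)·(-4.6)) / 4 = 15.6/4 = 3.9
  s[V,V] = ((1.4)·(1.4) + (1.4)·(1.4) + (1.4)·(1.4) + (0.4)·(0.4) + (-4.6)·(-4.6)) / 4 = 27.2/4 = 6.8
  Sample standard deviations s_i = √(s[i,i]):
  s(U) = √(8.7) = 2.9496
  s(V) = √(6.8) = 2.6077

Step 3 — r_{ij} = s_{ij} / (s_i · s_j):
  r[U,U] = 1 (diagonal).
  r[U,V] = 3.9 / (2.9496 · 2.6077) = 3.9 / 7.6916 = 0.507
  r[V,V] = 1 (diagonal).

R is symmetric with unit diagonal. Assembling:

R = [[1, 0.507],
 [0.507, 1]]


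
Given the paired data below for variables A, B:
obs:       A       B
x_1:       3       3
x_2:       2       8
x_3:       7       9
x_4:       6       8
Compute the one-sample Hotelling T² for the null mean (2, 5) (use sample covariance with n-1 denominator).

Step 1 — sample mean vector:
  mean(A) = (3 + 2 + 7 + 6) / 4 = 18/4 = 4.5
  mean(B) = (3 + 8 + 9 + 8) / 4 = 28/4 = 7
  x̄ = (4.5, 7),  deviation x̄ - mu_0 = (4.5, 7) - (2, 5) = (2.5, 2).

Step 2 — sample covariance matrix, S[i,j] = (1/(n-1)) · Σ_k (x_{k,i} - mean_i) · (x_{k,j} - mean_j), divisor n-1 = 3:
  S[A,A] = ((-1.5)·(-1.5) + (-2.5)·(-2.5) + (2.5)·(2.5) + (1.5)·(1.5)) / 3 = 17/3 = 5.6667
  S[A,B] = ((-1.5)·(-4) + (-2.5)·(1) + (2.5)·(2) + (1.5)·(1)) / 3 = 10/3 = 3.3333
  S[B,B] = ((-4)·(-4) + (1)·(1) + (2)·(2) + (1)·(1)) / 3 = 22/3 = 7.3333
  S = [[5.6667, 3.3333],
 [3.3333, 7.3333]].

Step 3 — invert S. det(S) = 5.6667·7.3333 - (3.3333)² = 30.4444.
  S^{-1} = (1/det) · [[d, -b], [-b, a]] = [[0.2409, -0.1095],
 [-0.1095, 0.1861]].

Step 4 — quadratic form (x̄ - mu_0)^T · S^{-1} · (x̄ - mu_0):
  S^{-1} · (x̄ - mu_0) = (0.3832, 0.0985),
  (x̄ - mu_0)^T · [...] = (2.5)·(0.3832) + (2)·(0.0985) = 1.1551.

Step 5 — scale by n: T² = 4 · 1.1551 = 4.6204.

T² ≈ 4.6204


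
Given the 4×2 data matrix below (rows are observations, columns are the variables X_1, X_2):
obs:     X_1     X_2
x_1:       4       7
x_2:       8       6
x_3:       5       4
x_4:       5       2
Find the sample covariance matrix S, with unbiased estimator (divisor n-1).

Step 1 — column means:
  mean(X_1) = (4 + 8 + 5 + 5) / 4 = 22/4 = 5.5
  mean(X_2) = (7 + 6 + 4 + 2) / 4 = 19/4 = 4.75

Step 2 — sample covariance S[i,j] = (1/(n-1)) · Σ_k (x_{k,i} - mean_i) · (x_{k,j} - mean_j), with n-1 = 3.
  S[X_1,X_1] = ((-1.5)·(-1.5) + (2.5)·(2.5) + (-0.5)·(-0.5) + (-0.5)·(-0.5)) / 3 = 9/3 = 3
  S[X_1,X_2] = ((-1.5)·(2.25) + (2.5)·(1.25) + (-0.5)·(-0.75) + (-0.5)·(-2.75)) / 3 = 1.5/3 = 0.5
  S[X_2,X_2] = ((2.25)·(2.25) + (1.25)·(1.25) + (-0.75)·(-0.75) + (-2.75)·(-2.75)) / 3 = 14.75/3 = 4.9167

S is symmetric (S[j,i] = S[i,j]). Assembling:

S = [[3, 0.5],
 [0.5, 4.9167]]


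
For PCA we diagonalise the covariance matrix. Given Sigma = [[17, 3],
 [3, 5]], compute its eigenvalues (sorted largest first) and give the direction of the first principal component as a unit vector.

Step 1 — characteristic polynomial of 2×2 Sigma:
  det(Sigma - λI) = λ² - trace · λ + det = 0.
  trace = 17 + 5 = 22, det = 17·5 - (3)² = 76.
Step 2 — discriminant:
  Δ = trace² - 4·det = 484 - 304 = 180.
Step 3 — eigenvalues:
  λ = (trace ± √Δ)/2 = (22 ± 13.4164)/2,
  λ_1 = 17.7082,  λ_2 = 4.2918.

Step 4 — unit eigenvector for λ_1: solve (Sigma - λ_1 I)v = 0. First row:
  (17 - 17.7082)·v_x + (3)·v_y = 0, i.e. (-0.7082)·v_x + (3)·v_y = 0,
  so v ∝ (b, λ_1 - a) = (3, 0.7082) = u.
  ||u|| = √((3)² + (0.7082)²) = √(9.5016) ≈ 3.0825,
  v_1 = u/||u|| ≈ (0.9732, 0.2298) (||v_1|| = 1).

λ_1 = 17.7082,  λ_2 = 4.2918;  v_1 ≈ (0.9732, 0.2298)


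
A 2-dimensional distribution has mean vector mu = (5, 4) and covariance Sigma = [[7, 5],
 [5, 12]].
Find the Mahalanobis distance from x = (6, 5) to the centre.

Step 1 — centre the observation: (x - mu) = (1, 1).

Step 2 — invert Sigma. det(Sigma) = 7·12 - (5)² = 59.
  Sigma^{-1} = (1/det) · [[d, -b], [-b, a]] = [[0.2034, -0.0847],
 [-0.0847, 0.1186]].

Step 3 — form the quadratic (x - mu)^T · Sigma^{-1} · (x - mu):
  Sigma^{-1} · (x - mu) = (0.1186, 0.0339).
  (x - mu)^T · [Sigma^{-1} · (x - mu)] = (1)·(0.1186) + (1)·(0.0339) = 0.1525.

Step 4 — take square root: d = √(0.1525) ≈ 0.3906.

d(x, mu) = √(0.1525) ≈ 0.3906


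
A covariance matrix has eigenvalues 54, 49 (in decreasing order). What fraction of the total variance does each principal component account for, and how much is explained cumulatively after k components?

Step 1 — total variance = trace(Sigma) = Σ λ_i = 54 + 49 = 103.

Step 2 — fraction explained by component i = λ_i / Σ λ:
  PC1: 54/103 = 0.5243
  PC2: 49/103 = 0.4757

Step 3 — cumulative fraction after k components = (λ_1 + ... + λ_k) / Σ λ:
  k = 1: 54/103 = 0.5243
  k = 2: (54 + 49)/103 = 103/103 = 1

Summary (fraction, with percent):

explained: PC1 0.5243 (52.43%), PC2 0.4757 (47.57%);  cumulative: 0.5243, 1


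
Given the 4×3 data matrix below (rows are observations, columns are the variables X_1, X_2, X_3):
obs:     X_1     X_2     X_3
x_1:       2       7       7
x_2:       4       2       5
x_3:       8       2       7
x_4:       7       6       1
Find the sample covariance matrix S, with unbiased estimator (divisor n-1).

Step 1 — column means:
  mean(X_1) = (2 + 4 + 8 + 7) / 4 = 21/4 = 5.25
  mean(X_2) = (7 + 2 + 2 + 6) / 4 = 17/4 = 4.25
  mean(X_3) = (7 + 5 + 7 + 1) / 4 = 20/4 = 5

Step 2 — sample covariance S[i,j] = (1/(n-1)) · Σ_k (x_{k,i} - mean_i) · (x_{k,j} - mean_j), with n-1 = 3.
  S[X_1,X_1] = ((-3.25)·(-3.25) + (-1.25)·(-1.25) + (2.75)·(2.75) + (1.75)·(1.75)) / 3 = 22.75/3 = 7.5833
  S[X_1,X_2] = ((-3.25)·(2.75) + (-1.25)·(-2.25) + (2.75)·(-2.25) + (1.75)·(1.75)) / 3 = -9.25/3 = -3.0833
  S[X_1,X_3] = ((-3.25)·(2) + (-1.25)·(0) + (2.75)·(2) + (1.75)·(-4)) / 3 = -8/3 = -2.6667
  S[X_2,X_2] = ((2.75)·(2.75) + (-2.25)·(-2.25) + (-2.25)·(-2.25) + (1.75)·(1.75)) / 3 = 20.75/3 = 6.9167
  S[X_2,X_3] = ((2.75)·(2) + (-2.25)·(0) + (-2.25)·(2) + (1.75)·(-4)) / 3 = -6/3 = -2
  S[X_3,X_3] = ((2)·(2) + (0)·(0) + (2)·(2) + (-4)·(-4)) / 3 = 24/3 = 8

S is symmetric (S[j,i] = S[i,j]). Assembling:

S = [[7.5833, -3.0833, -2.6667],
 [-3.0833, 6.9167, -2],
 [-2.6667, -2, 8]]


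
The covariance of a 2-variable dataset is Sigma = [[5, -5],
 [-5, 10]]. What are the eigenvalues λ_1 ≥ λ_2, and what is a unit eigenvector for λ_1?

Step 1 — characteristic polynomial of 2×2 Sigma:
  det(Sigma - λI) = λ² - trace · λ + det = 0.
  trace = 5 + 10 = 15, det = 5·10 - (-5)² = 25.
Step 2 — discriminant:
  Δ = trace² - 4·det = 225 - 100 = 125.
Step 3 — eigenvalues:
  λ = (trace ± √Δ)/2 = (15 ± 11.1803)/2,
  λ_1 = 13.0902,  λ_2 = 1.9098.

Step 4 — unit eigenvector for λ_1: solve (Sigma - λ_1 I)v = 0. First row:
  (5 - 13.0902)·v_x + (-5)·v_y = 0, i.e. (-8.0902)·v_x + (-5)·v_y = 0,
  so v ∝ (b, λ_1 - a) = (-5, 8.0902); multiply by -1 so the first entry is positive: u = (5, -8.0902).
  ||u|| = √((5)² + (-8.0902)²) = √(90.4508) ≈ 9.5106,
  v_1 = u/||u|| ≈ (0.5257, -0.8507) (||v_1|| = 1).

λ_1 = 13.0902,  λ_2 = 1.9098;  v_1 ≈ (0.5257, -0.8507)


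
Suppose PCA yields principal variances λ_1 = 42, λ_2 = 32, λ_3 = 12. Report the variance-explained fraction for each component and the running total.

Step 1 — total variance = trace(Sigma) = Σ λ_i = 42 + 32 + 12 = 86.

Step 2 — fraction explained by component i = λ_i / Σ λ:
  PC1: 42/86 = 0.4884
  PC2: 32/86 = 0.3721
  PC3: 12/86 = 0.1395

Step 3 — cumulative fraction after k components = (λ_1 + ... + λ_k) / Σ λ:
  k = 1: 42/86 = 0.4884
  k = 2: (42 + 32)/86 = 74/86 = 0.8605
  k = 3: (42 + 32 + 12)/86 = 86/86 = 1

Summary (fraction, with percent):

explained: PC1 0.4884 (48.84%), PC2 0.3721 (37.21%), PC3 0.1395 (13.95%);  cumulative: 0.4884, 0.8605, 1


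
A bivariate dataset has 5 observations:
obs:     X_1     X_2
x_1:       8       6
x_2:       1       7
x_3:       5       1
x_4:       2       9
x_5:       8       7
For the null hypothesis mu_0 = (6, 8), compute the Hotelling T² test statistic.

Step 1 — sample mean vector:
  mean(X_1) = (8 + 1 + 5 + 2 + 8) / 5 = 24/5 = 4.8
  mean(X_2) = (6 + 7 + 1 + 9 + 7) / 5 = 30/5 = 6
  x̄ = (4.8, 6),  deviation x̄ - mu_0 = (4.8, 6) - (6, 8) = (-1.2, -2).

Step 2 — sample covariance matrix, S[i,j] = (1/(n-1)) · Σ_k (x_{k,i} - mean_i) · (x_{k,j} - mean_j), divisor n-1 = 4:
  S[X_1,X_1] = ((3.2)·(3.2) + (-3.8)·(-3.8) + (0.2)·(0.2) + (-2.8)·(-2.8) + (3.2)·(3.2)) / 4 = 42.8/4 = 10.7
  S[X_1,X_2] = ((3.2)·(0) + (-3.8)·(1) + (0.2)·(-5) + (-2.8)·(3) + (3.2)·(1)) / 4 = -10/4 = -2.5
  S[X_2,X_2] = ((0)·(0) + (1)·(1) + (-5)·(-5) + (3)·(3) + (1)·(1)) / 4 = 36/4 = 9
  S = [[10.7, -2.5],
 [-2.5, 9]].

Step 3 — invert S. det(S) = 10.7·9 - (-2.5)² = 90.05.
  S^{-1} = (1/det) · [[d, -b], [-b, a]] = [[0.0999, 0.0278],
 [0.0278, 0.1188]].

Step 4 — quadratic form (x̄ - mu_0)^T · S^{-1} · (x̄ - mu_0):
  S^{-1} · (x̄ - mu_0) = (-0.1755, -0.271),
  (x̄ - mu_0)^T · [...] = (-1.2)·(-0.1755) + (-2)·(-0.271) = 0.7525.

Step 5 — scale by n: T² = 5 · 0.7525 = 3.7624.

T² ≈ 3.7624


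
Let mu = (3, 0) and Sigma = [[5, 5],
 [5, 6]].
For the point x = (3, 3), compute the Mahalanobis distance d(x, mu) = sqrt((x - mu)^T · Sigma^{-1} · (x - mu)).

Step 1 — centre the observation: (x - mu) = (0, 3).

Step 2 — invert Sigma. det(Sigma) = 5·6 - (5)² = 5.
  Sigma^{-1} = (1/det) · [[d, -b], [-b, a]] = [[1.2, -1],
 [-1, 1]].

Step 3 — form the quadratic (x - mu)^T · Sigma^{-1} · (x - mu):
  Sigma^{-1} · (x - mu) = (-3, 3).
  (x - mu)^T · [Sigma^{-1} · (x - mu)] = (0)·(-3) + (3)·(3) = 9.

Step 4 — take square root: d = √(9) ≈ 3.

d(x, mu) = √(9) ≈ 3


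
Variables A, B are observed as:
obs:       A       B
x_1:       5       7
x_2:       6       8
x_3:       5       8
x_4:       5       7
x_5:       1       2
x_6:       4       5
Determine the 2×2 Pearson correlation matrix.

Step 1 — column means:
  mean(A) = (5 + 6 + 5 + 5 + 1 + 4) / 6 = 26/6 = 4.3333
  mean(B) = (7 + 8 + 8 + 7 + 2 + 5) / 6 = 37/6 = 6.1667

Step 2 — sample variances and covariances s[i,j] = (1/(n-1)) · Σ_k (x_{k,i} - mean_i) · (x_{k,j} - mean_j), with n-1 = 5:
  s[A,A] = ((0.6667)·(0.6667) + (1.6667)·(1.6667) + (0.6667)·(0.6667) + (0.6667)·(0.6667) + (-3.3333)·(-3.3333) + (-0.3333)·(-0.3333)) / 5 = 15.3333/5 = 3.0667
  s[A,B] = ((0.6667)·(0.8333) + (1.6667)·(1.8333) + (0.6667)·(1.8333) + (0.6667)·(0.8333) + (-3.3333)·(-4.1667) + (-0.3333)·(-1.1667)) / 5 = 19.6667/5 = 3.9333
  s[B,B] = ((0.8333)·(0.8333) + (1.8333)·(1.8333) + (1.8333)·(1.8333) + (0.8333)·(0.8333) + (-4.1667)·(-4.1667) + (-1.1667)·(-1.1667)) / 5 = 26.8333/5 = 5.3667
  Sample standard deviations s_i = √(s[i,i]):
  s(A) = √(3.0667) = 1.7512
  s(B) = √(5.3667) = 2.3166

Step 3 — r_{ij} = s_{ij} / (s_i · s_j):
  r[A,A] = 1 (diagonal).
  r[A,B] = 3.9333 / (1.7512 · 2.3166) = 3.9333 / 4.0568 = 0.9696
  r[B,B] = 1 (diagonal).

R is symmetric with unit diagonal. Assembling:

R = [[1, 0.9696],
 [0.9696, 1]]


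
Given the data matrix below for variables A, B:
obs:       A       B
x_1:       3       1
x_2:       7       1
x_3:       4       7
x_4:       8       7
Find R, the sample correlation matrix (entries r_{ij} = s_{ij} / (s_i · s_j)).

Step 1 — column means:
  mean(A) = (3 + 7 + 4 + 8) / 4 = 22/4 = 5.5
  mean(B) = (1 + 1 + 7 + 7) / 4 = 16/4 = 4

Step 2 — sample variances and covariances s[i,j] = (1/(n-1)) · Σ_k (x_{k,i} - mean_i) · (x_{k,j} - mean_j), with n-1 = 3:
  s[A,A] = ((-2.5)·(-2.5) + (1.5)·(1.5) + (-1.5)·(-1.5) + (2.5)·(2.5)) / 3 = 17/3 = 5.6667
  s[A,B] = ((-2.5)·(-3) + (1.5)·(-3) + (-1.5)·(3) + (2.5)·(3)) / 3 = 6/3 = 2
  s[B,B] = ((-3)·(-3) + (-3)·(-3) + (3)·(3) + (3)·(3)) / 3 = 36/3 = 12
  Sample standard deviations s_i = √(s[i,i]):
  s(A) = √(5.6667) = 2.3805
  s(B) = √(12) = 3.4641

Step 3 — r_{ij} = s_{ij} / (s_i · s_j):
  r[A,A] = 1 (diagonal).
  r[A,B] = 2 / (2.3805 · 3.4641) = 2 / 8.2462 = 0.2425
  r[B,B] = 1 (diagonal).

R is symmetric with unit diagonal. Assembling:

R = [[1, 0.2425],
 [0.2425, 1]]


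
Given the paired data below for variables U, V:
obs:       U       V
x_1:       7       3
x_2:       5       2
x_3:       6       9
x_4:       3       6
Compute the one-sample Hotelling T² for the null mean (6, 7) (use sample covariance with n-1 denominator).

Step 1 — sample mean vector:
  mean(U) = (7 + 5 + 6 + 3) / 4 = 21/4 = 5.25
  mean(V) = (3 + 2 + 9 + 6) / 4 = 20/4 = 5
  x̄ = (5.25, 5),  deviation x̄ - mu_0 = (5.25, 5) - (6, 7) = (-0.75, -2).

Step 2 — sample covariance matrix, S[i,j] = (1/(n-1)) · Σ_k (x_{k,i} - mean_i) · (x_{k,j} - mean_j), divisor n-1 = 3:
  S[U,U] = ((1.75)·(1.75) + (-0.25)·(-0.25) + (0.75)·(0.75) + (-2.25)·(-2.25)) / 3 = 8.75/3 = 2.9167
  S[U,V] = ((1.75)·(-2) + (-0.25)·(-3) + (0.75)·(4) + (-2.25)·(1)) / 3 = -2/3 = -0.6667
  S[V,V] = ((-2)·(-2) + (-3)·(-3) + (4)·(4) + (1)·(1)) / 3 = 30/3 = 10
  S = [[2.9167, -0.6667],
 [-0.6667, 10]].

Step 3 — invert S. det(S) = 2.9167·10 - (-0.6667)² = 28.7222.
  S^{-1} = (1/det) · [[d, -b], [-b, a]] = [[0.3482, 0.0232],
 [0.0232, 0.1015]].

Step 4 — quadratic form (x̄ - mu_0)^T · S^{-1} · (x̄ - mu_0):
  S^{-1} · (x̄ - mu_0) = (-0.3075, -0.2205),
  (x̄ - mu_0)^T · [...] = (-0.75)·(-0.3075) + (-2)·(-0.2205) = 0.6717.

Step 5 — scale by n: T² = 4 · 0.6717 = 2.6867.

T² ≈ 2.6867


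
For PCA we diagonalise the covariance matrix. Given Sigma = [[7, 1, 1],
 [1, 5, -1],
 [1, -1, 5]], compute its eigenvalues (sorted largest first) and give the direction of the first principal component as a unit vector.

Step 1 — characteristic polynomial p(λ) = det(λI - Sigma) = λ³ - tr·λ² + c_1·λ - det, where tr = trace, c_1 = sum of the principal 2×2 minors, det = det(Sigma):
  tr = 7 + 5 + 5 = 17,
  c_1 = (7·5 - (1)²) + (7·5 - (1)²) + (5·5 - (-1)²) = 34 + 34 + 24 = 92,
  det = 7·(5·5 - (-1)²) - (1)·((1)·5 - (-1)·(1)) + (1)·((1)·(-1) - 5·(1)) = 7·(24) - (1)·(6) + (1)·(-6) = 156.
  So p(λ) = λ³ - 17λ² + 92λ - 156.
Step 2 — look for an integer root (rational root theorem: any rational root is an integer divisor of 156). Testing λ = 6:
  p(6) = 216 - 612 + 552 - 156 = 0  ✓
  Dividing out (λ - 6): p(λ) = (λ - 6)(λ² - 11λ + 26).
Step 3 — remaining eigenvalues from the quadratic λ² - 11λ + 26 = 0:
  Δ = 11² - 4·26 = 121 - 104 = 17,  λ = (11 ± √17)/2 = (11 ± 4.1231)/2 ≈ 7.5616 or 3.4384.
  Sorted: λ_1 = 7.5616,  λ_2 = 6,  λ_3 = 3.4384  (check: sum = 17 = tr ✓).

Step 4 — unit eigenvector for λ_1 ≈ 7.5616: v spans the null space of (Sigma - λ_1 I), whose rows are
  r_1 = (-0.5616, 1, 1),  r_2 = (1, -2.5616, -1),  r_3 = (1, -1, -2.5616).
  v is orthogonal to every row, so take v ∝ r_1 × r_2 = ((1)·(-1) - (1)·(-2.5616), (1)·(1) - (-0.5616)·(-1), (-0.5616)·(-2.5616) - (1)·(1)) ≈ (1.5616, 0.4384, 0.4384).
  Let u = (1.5616, 0.4384, 0.4384).
  ||u|| = √((1.5616)² + (0.4384)² + (0.4384)²) = √(2.8229) ≈ 1.6802,  v_1 = u/||u|| ≈ (0.9294, 0.261, 0.261) (||v_1|| = 1).

λ_1 = 7.5616,  λ_2 = 6,  λ_3 = 3.4384;  v_1 ≈ (0.9294, 0.261, 0.261)


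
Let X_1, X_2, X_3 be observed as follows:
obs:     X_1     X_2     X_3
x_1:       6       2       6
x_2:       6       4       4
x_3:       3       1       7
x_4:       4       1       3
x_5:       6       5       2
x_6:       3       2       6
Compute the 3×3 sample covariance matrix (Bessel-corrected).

Step 1 — column means:
  mean(X_1) = (6 + 6 + 3 + 4 + 6 + 3) / 6 = 28/6 = 4.6667
  mean(X_2) = (2 + 4 + 1 + 1 + 5 + 2) / 6 = 15/6 = 2.5
  mean(X_3) = (6 + 4 + 7 + 3 + 2 + 6) / 6 = 28/6 = 4.6667

Step 2 — sample covariance S[i,j] = (1/(n-1)) · Σ_k (x_{k,i} - mean_i) · (x_{k,j} - mean_j), with n-1 = 5.
  S[X_1,X_1] = ((1.3333)·(1.3333) + (1.3333)·(1.3333) + (-1.6667)·(-1.6667) + (-0.6667)·(-0.6667) + (1.3333)·(1.3333) + (-1.6667)·(-1.6667)) / 5 = 11.3333/5 = 2.2667
  S[X_1,X_2] = ((1.3333)·(-0.5) + (1.3333)·(1.5) + (-1.6667)·(-1.5) + (-0.6667)·(-1.5) + (1.3333)·(2.5) + (-1.6667)·(-0.5)) / 5 = 9/5 = 1.8
  S[X_1,X_3] = ((1.3333)·(1.3333) + (1.3333)·(-0.6667) + (-1.6667)·(2.3333) + (-0.6667)·(-1.6667) + (1.3333)·(-2.6667) + (-1.6667)·(1.3333)) / 5 = -7.6667/5 = -1.5333
  S[X_2,X_2] = ((-0.5)·(-0.5) + (1.5)·(1.5) + (-1.5)·(-1.5) + (-1.5)·(-1.5) + (2.5)·(2.5) + (-0.5)·(-0.5)) / 5 = 13.5/5 = 2.7
  S[X_2,X_3] = ((-0.5)·(1.3333) + (1.5)·(-0.6667) + (-1.5)·(2.3333) + (-1.5)·(-1.6667) + (2.5)·(-2.6667) + (-0.5)·(1.3333)) / 5 = -10/5 = -2
  S[X_3,X_3] = ((1.3333)·(1.3333) + (-0.6667)·(-0.6667) + (2.3333)·(2.3333) + (-1.6667)·(-1.6667) + (-2.6667)·(-2.6667) + (1.3333)·(1.3333)) / 5 = 19.3333/5 = 3.8667

S is symmetric (S[j,i] = S[i,j]). Assembling:

S = [[2.2667, 1.8, -1.5333],
 [1.8, 2.7, -2],
 [-1.5333, -2, 3.8667]]


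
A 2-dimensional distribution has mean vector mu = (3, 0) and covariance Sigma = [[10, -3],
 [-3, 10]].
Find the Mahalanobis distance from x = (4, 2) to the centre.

Step 1 — centre the observation: (x - mu) = (1, 2).

Step 2 — invert Sigma. det(Sigma) = 10·10 - (-3)² = 91.
  Sigma^{-1} = (1/det) · [[d, -b], [-b, a]] = [[0.1099, 0.033],
 [0.033, 0.1099]].

Step 3 — form the quadratic (x - mu)^T · Sigma^{-1} · (x - mu):
  Sigma^{-1} · (x - mu) = (0.1758, 0.2527).
  (x - mu)^T · [Sigma^{-1} · (x - mu)] = (1)·(0.1758) + (2)·(0.2527) = 0.6813.

Step 4 — take square root: d = √(0.6813) ≈ 0.8254.

d(x, mu) = √(0.6813) ≈ 0.8254


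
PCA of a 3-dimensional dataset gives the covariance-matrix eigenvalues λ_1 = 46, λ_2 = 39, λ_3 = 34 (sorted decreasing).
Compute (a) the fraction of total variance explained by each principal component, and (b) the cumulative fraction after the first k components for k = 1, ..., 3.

Step 1 — total variance = trace(Sigma) = Σ λ_i = 46 + 39 + 34 = 119.

Step 2 — fraction explained by component i = λ_i / Σ λ:
  PC1: 46/119 = 0.3866
  PC2: 39/119 = 0.3277
  PC3: 34/119 = 0.2857

Step 3 — cumulative fraction after k components = (λ_1 + ... + λ_k) / Σ λ:
  k = 1: 46/119 = 0.3866
  k = 2: (46 + 39)/119 = 85/119 = 0.7143
  k = 3: (46 + 39 + 34)/119 = 119/119 = 1

Summary (fraction, with percent):

explained: PC1 0.3866 (38.66%), PC2 0.3277 (32.77%), PC3 0.2857 (28.57%);  cumulative: 0.3866, 0.7143, 1


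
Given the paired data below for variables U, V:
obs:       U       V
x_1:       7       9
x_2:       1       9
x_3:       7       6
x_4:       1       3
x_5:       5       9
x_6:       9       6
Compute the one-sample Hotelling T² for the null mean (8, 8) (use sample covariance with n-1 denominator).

Step 1 — sample mean vector:
  mean(U) = (7 + 1 + 7 + 1 + 5 + 9) / 6 = 30/6 = 5
  mean(V) = (9 + 9 + 6 + 3 + 9 + 6) / 6 = 42/6 = 7
  x̄ = (5, 7),  deviation x̄ - mu_0 = (5, 7) - (8, 8) = (-3, -1).

Step 2 — sample covariance matrix, S[i,j] = (1/(n-1)) · Σ_k (x_{k,i} - mean_i) · (x_{k,j} - mean_j), divisor n-1 = 5:
  S[U,U] = ((2)·(2) + (-4)·(-4) + (2)·(2) + (-4)·(-4) + (0)·(0) + (4)·(4)) / 5 = 56/5 = 11.2
  S[U,V] = ((2)·(2) + (-4)·(2) + (2)·(-1) + (-4)·(-4) + (0)·(2) + (4)·(-1)) / 5 = 6/5 = 1.2
  S[V,V] = ((2)·(2) + (2)·(2) + (-1)·(-1) + (-4)·(-4) + (2)·(2) + (-1)·(-1)) / 5 = 30/5 = 6
  S = [[11.2, 1.2],
 [1.2, 6]].

Step 3 — invert S. det(S) = 11.2·6 - (1.2)² = 65.76.
  S^{-1} = (1/det) · [[d, -b], [-b, a]] = [[0.0912, -0.0182],
 [-0.0182, 0.1703]].

Step 4 — quadratic form (x̄ - mu_0)^T · S^{-1} · (x̄ - mu_0):
  S^{-1} · (x̄ - mu_0) = (-0.2555, -0.1156),
  (x̄ - mu_0)^T · [...] = (-3)·(-0.2555) + (-1)·(-0.1156) = 0.882.

Step 5 — scale by n: T² = 6 · 0.882 = 5.292.

T² ≈ 5.292


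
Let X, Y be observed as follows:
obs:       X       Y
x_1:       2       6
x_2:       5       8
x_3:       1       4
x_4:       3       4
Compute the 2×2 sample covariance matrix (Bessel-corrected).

Step 1 — column means:
  mean(X) = (2 + 5 + 1 + 3) / 4 = 11/4 = 2.75
  mean(Y) = (6 + 8 + 4 + 4) / 4 = 22/4 = 5.5

Step 2 — sample covariance S[i,j] = (1/(n-1)) · Σ_k (x_{k,i} - mean_i) · (x_{k,j} - mean_j), with n-1 = 3.
  S[X,X] = ((-0.75)·(-0.75) + (2.25)·(2.25) + (-1.75)·(-1.75) + (0.25)·(0.25)) / 3 = 8.75/3 = 2.9167
  S[X,Y] = ((-0.75)·(0.5) + (2.25)·(2.5) + (-1.75)·(-1.5) + (0.25)·(-1.5)) / 3 = 7.5/3 = 2.5
  S[Y,Y] = ((0.5)·(0.5) + (2.5)·(2.5) + (-1.5)·(-1.5) + (-1.5)·(-1.5)) / 3 = 11/3 = 3.6667

S is symmetric (S[j,i] = S[i,j]). Assembling:

S = [[2.9167, 2.5],
 [2.5, 3.6667]]


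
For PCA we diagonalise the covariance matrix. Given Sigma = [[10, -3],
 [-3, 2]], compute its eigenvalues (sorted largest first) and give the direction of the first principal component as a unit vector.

Step 1 — characteristic polynomial of 2×2 Sigma:
  det(Sigma - λI) = λ² - trace · λ + det = 0.
  trace = 10 + 2 = 12, det = 10·2 - (-3)² = 11.
Step 2 — discriminant:
  Δ = trace² - 4·det = 144 - 44 = 100.
Step 3 — eigenvalues:
  λ = (trace ± √Δ)/2 = (12 ± 10)/2,
  λ_1 = 11,  λ_2 = 1.

Step 4 — unit eigenvector for λ_1: solve (Sigma - λ_1 I)v = 0. First row:
  (10 - 11)·v_x + (-3)·v_y = 0, i.e. (-1)·v_x + (-3)·v_y = 0,
  so v ∝ (b, λ_1 - a) = (-3, 1); multiply by -1 so the first entry is positive: u = (3, -1).
  ||u|| = √((3)² + (-1)²) = √(10) ≈ 3.1623,
  v_1 = u/||u|| ≈ (0.9487, -0.3162) (||v_1|| = 1).

λ_1 = 11,  λ_2 = 1;  v_1 ≈ (0.9487, -0.3162)


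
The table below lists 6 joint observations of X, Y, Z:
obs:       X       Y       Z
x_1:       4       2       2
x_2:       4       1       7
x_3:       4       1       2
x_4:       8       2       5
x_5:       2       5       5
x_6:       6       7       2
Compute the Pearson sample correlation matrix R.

Step 1 — column means:
  mean(X) = (4 + 4 + 4 + 8 + 2 + 6) / 6 = 28/6 = 4.6667
  mean(Y) = (2 + 1 + 1 + 2 + 5 + 7) / 6 = 18/6 = 3
  mean(Z) = (2 + 7 + 2 + 5 + 5 + 2) / 6 = 23/6 = 3.8333

Step 2 — sample variances and covariances s[i,j] = (1/(n-1)) · Σ_k (x_{k,i} - mean_i) · (x_{k,j} - mean_j), with n-1 = 5:
  s[X,X] = ((-0.6667)·(-0.6667) + (-0.6667)·(-0.6667) + (-0.6667)·(-0.6667) + (3.3333)·(3.3333) + (-2.6667)·(-2.6667) + (1.3333)·(1.3333)) / 5 = 21.3333/5 = 4.2667
  s[X,Y] = ((-0.6667)·(-1) + (-0.6667)·(-2) + (-0.6667)·(-2) + (3.3333)·(-1) + (-2.6667)·(2) + (1.3333)·(4)) / 5 = 0/5 = 0
  s[X,Z] = ((-0.6667)·(-1.8333) + (-0.6667)·(3.1667) + (-0.6667)·(-1.8333) + (3.3333)·(1.1667) + (-2.6667)·(1.1667) + (1.3333)·(-1.8333)) / 5 = -1.3333/5 = -0.2667
  s[Y,Y] = ((-1)·(-1) + (-2)·(-2) + (-2)·(-2) + (-1)·(-1) + (2)·(2) + (4)·(4)) / 5 = 30/5 = 6
  s[Y,Z] = ((-1)·(-1.8333) + (-2)·(3.1667) + (-2)·(-1.8333) + (-1)·(1.1667) + (2)·(1.1667) + (4)·(-1.8333)) / 5 = -7/5 = -1.4
  s[Z,Z] = ((-1.8333)·(-1.8333) + (3.1667)·(3.1667) + (-1.8333)·(-1.8333) + (1.1667)·(1.1667) + (1.1667)·(1.1667) + (-1.8333)·(-1.8333)) / 5 = 22.8333/5 = 4.5667
  Sample standard deviations s_i = √(s[i,i]):
  s(X) = √(4.2667) = 2.0656
  s(Y) = √(6) = 2.4495
  s(Z) = √(4.5667) = 2.137

Step 3 — r_{ij} = s_{ij} / (s_i · s_j):
  r[X,X] = 1 (diagonal).
  r[X,Y] = 0 / (2.0656 · 2.4495) = 0 / 5.0596 = 0
  r[X,Z] = -0.2667 / (2.0656 · 2.137) = -0.2667 / 4.4141 = -0.0604
  r[Y,Y] = 1 (diagonal).
  r[Y,Z] = -1.4 / (2.4495 · 2.137) = -1.4 / 5.2345 = -0.2675
  r[Z,Z] = 1 (diagonal).

R is symmetric with unit diagonal. Assembling:

R = [[1, 0, -0.0604],
 [0, 1, -0.2675],
 [-0.0604, -0.2675, 1]]


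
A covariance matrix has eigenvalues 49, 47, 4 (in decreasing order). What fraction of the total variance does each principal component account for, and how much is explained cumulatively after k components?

Step 1 — total variance = trace(Sigma) = Σ λ_i = 49 + 47 + 4 = 100.

Step 2 — fraction explained by component i = λ_i / Σ λ:
  PC1: 49/100 = 0.49
  PC2: 47/100 = 0.47
  PC3: 4/100 = 0.04

Step 3 — cumulative fraction after k components = (λ_1 + ... + λ_k) / Σ λ:
  k = 1: 49/100 = 0.49
  k = 2: (49 + 47)/100 = 96/100 = 0.96
  k = 3: (49 + 47 + 4)/100 = 100/100 = 1

Summary (fraction, with percent):

explained: PC1 0.49 (49%), PC2 0.47 (47%), PC3 0.04 (4%);  cumulative: 0.49, 0.96, 1


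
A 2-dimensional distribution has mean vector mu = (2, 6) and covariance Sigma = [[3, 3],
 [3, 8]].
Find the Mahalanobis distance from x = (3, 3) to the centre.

Step 1 — centre the observation: (x - mu) = (1, -3).

Step 2 — invert Sigma. det(Sigma) = 3·8 - (3)² = 15.
  Sigma^{-1} = (1/det) · [[d, -b], [-b, a]] = [[0.5333, -0.2],
 [-0.2, 0.2]].

Step 3 — form the quadratic (x - mu)^T · Sigma^{-1} · (x - mu):
  Sigma^{-1} · (x - mu) = (1.1333, -0.8).
  (x - mu)^T · [Sigma^{-1} · (x - mu)] = (1)·(1.1333) + (-3)·(-0.8) = 3.5333.

Step 4 — take square root: d = √(3.5333) ≈ 1.8797.

d(x, mu) = √(3.5333) ≈ 1.8797


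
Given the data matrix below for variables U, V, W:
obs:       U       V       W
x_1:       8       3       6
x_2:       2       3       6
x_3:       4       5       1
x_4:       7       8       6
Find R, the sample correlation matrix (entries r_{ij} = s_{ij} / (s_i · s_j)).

Step 1 — column means:
  mean(U) = (8 + 2 + 4 + 7) / 4 = 21/4 = 5.25
  mean(V) = (3 + 3 + 5 + 8) / 4 = 19/4 = 4.75
  mean(W) = (6 + 6 + 1 + 6) / 4 = 19/4 = 4.75

Step 2 — sample variances and covariances s[i,j] = (1/(n-1)) · Σ_k (x_{k,i} - mean_i) · (x_{k,j} - mean_j), with n-1 = 3:
  s[U,U] = ((2.75)·(2.75) + (-3.25)·(-3.25) + (-1.25)·(-1.25) + (1.75)·(1.75)) / 3 = 22.75/3 = 7.5833
  s[U,V] = ((2.75)·(-1.75) + (-3.25)·(-1.75) + (-1.25)·(0.25) + (1.75)·(3.25)) / 3 = 6.25/3 = 2.0833
  s[U,W] = ((2.75)·(1.25) + (-3.25)·(1.25) + (-1.25)·(-3.75) + (1.75)·(1.25)) / 3 = 6.25/3 = 2.0833
  s[V,V] = ((-1.75)·(-1.75) + (-1.75)·(-1.75) + (0.25)·(0.25) + (3.25)·(3.25)) / 3 = 16.75/3 = 5.5833
  s[V,W] = ((-1.75)·(1.25) + (-1.75)·(1.25) + (0.25)·(-3.75) + (3.25)·(1.25)) / 3 = -1.25/3 = -0.4167
  s[W,W] = ((1.25)·(1.25) + (1.25)·(1.25) + (-3.75)·(-3.75) + (1.25)·(1.25)) / 3 = 18.75/3 = 6.25
  Sample standard deviations s_i = √(s[i,i]):
  s(U) = √(7.5833) = 2.7538
  s(V) = √(5.5833) = 2.3629
  s(W) = √(6.25) = 2.5

Step 3 — r_{ij} = s_{ij} / (s_i · s_j):
  r[U,U] = 1 (diagonal).
  r[U,V] = 2.0833 / (2.7538 · 2.3629) = 2.0833 / 6.5069 = 0.3202
  r[U,W] = 2.0833 / (2.7538 · 2.5) = 2.0833 / 6.8845 = 0.3026
  r[V,V] = 1 (diagonal).
  r[V,W] = -0.4167 / (2.3629 · 2.5) = -0.4167 / 5.9073 = -0.0705
  r[W,W] = 1 (diagonal).

R is symmetric with unit diagonal. Assembling:

R = [[1, 0.3202, 0.3026],
 [0.3202, 1, -0.0705],
 [0.3026, -0.0705, 1]]


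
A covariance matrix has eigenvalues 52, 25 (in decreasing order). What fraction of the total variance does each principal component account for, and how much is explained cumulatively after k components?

Step 1 — total variance = trace(Sigma) = Σ λ_i = 52 + 25 = 77.

Step 2 — fraction explained by component i = λ_i / Σ λ:
  PC1: 52/77 = 0.6753
  PC2: 25/77 = 0.3247

Step 3 — cumulative fraction after k components = (λ_1 + ... + λ_k) / Σ λ:
  k = 1: 52/77 = 0.6753
  k = 2: (52 + 25)/77 = 77/77 = 1

Summary (fraction, with percent):

explained: PC1 0.6753 (67.53%), PC2 0.3247 (32.47%);  cumulative: 0.6753, 1


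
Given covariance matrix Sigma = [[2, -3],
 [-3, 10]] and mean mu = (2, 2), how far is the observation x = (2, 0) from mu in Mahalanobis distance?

Step 1 — centre the observation: (x - mu) = (0, -2).

Step 2 — invert Sigma. det(Sigma) = 2·10 - (-3)² = 11.
  Sigma^{-1} = (1/det) · [[d, -b], [-b, a]] = [[0.9091, 0.2727],
 [0.2727, 0.1818]].

Step 3 — form the quadratic (x - mu)^T · Sigma^{-1} · (x - mu):
  Sigma^{-1} · (x - mu) = (-0.5455, -0.3636).
  (x - mu)^T · [Sigma^{-1} · (x - mu)] = (0)·(-0.5455) + (-2)·(-0.3636) = 0.7273.

Step 4 — take square root: d = √(0.7273) ≈ 0.8528.

d(x, mu) = √(0.7273) ≈ 0.8528


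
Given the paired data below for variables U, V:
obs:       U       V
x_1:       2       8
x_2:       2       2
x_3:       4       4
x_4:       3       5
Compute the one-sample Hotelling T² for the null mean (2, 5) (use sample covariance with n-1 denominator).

Step 1 — sample mean vector:
  mean(U) = (2 + 2 + 4 + 3) / 4 = 11/4 = 2.75
  mean(V) = (8 + 2 + 4 + 5) / 4 = 19/4 = 4.75
  x̄ = (2.75, 4.75),  deviation x̄ - mu_0 = (2.75, 4.75) - (2, 5) = (0.75, -0.25).

Step 2 — sample covariance matrix, S[i,j] = (1/(n-1)) · Σ_k (x_{k,i} - mean_i) · (x_{k,j} - mean_j), divisor n-1 = 3:
  S[U,U] = ((-0.75)·(-0.75) + (-0.75)·(-0.75) + (1.25)·(1.25) + (0.25)·(0.25)) / 3 = 2.75/3 = 0.9167
  S[U,V] = ((-0.75)·(3.25) + (-0.75)·(-2.75) + (1.25)·(-0.75) + (0.25)·(0.25)) / 3 = -1.25/3 = -0.4167
  S[V,V] = ((3.25)·(3.25) + (-2.75)·(-2.75) + (-0.75)·(-0.75) + (0.25)·(0.25)) / 3 = 18.75/3 = 6.25
  S = [[0.9167, -0.4167],
 [-0.4167, 6.25]].

Step 3 — invert S. det(S) = 0.9167·6.25 - (-0.4167)² = 5.5556.
  S^{-1} = (1/det) · [[d, -b], [-b, a]] = [[1.125, 0.075],
 [0.075, 0.165]].

Step 4 — quadratic form (x̄ - mu_0)^T · S^{-1} · (x̄ - mu_0):
  S^{-1} · (x̄ - mu_0) = (0.825, 0.015),
  (x̄ - mu_0)^T · [...] = (0.75)·(0.825) + (-0.25)·(0.015) = 0.615.

Step 5 — scale by n: T² = 4 · 0.615 = 2.46.

T² ≈ 2.46


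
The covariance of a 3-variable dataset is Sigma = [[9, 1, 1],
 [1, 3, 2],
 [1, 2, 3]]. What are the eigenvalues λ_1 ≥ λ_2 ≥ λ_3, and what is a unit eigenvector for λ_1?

Step 1 — characteristic polynomial p(λ) = det(λI - Sigma) = λ³ - tr·λ² + c_1·λ - det, where tr = trace, c_1 = sum of the principal 2×2 minors, det = det(Sigma):
  tr = 9 + 3 + 3 = 15,
  c_1 = (9·3 - (1)²) + (9·3 - (1)²) + (3·3 - (2)²) = 26 + 26 + 5 = 57,
  det = 9·(3·3 - (2)²) - (1)·((1)·3 - (2)·(1)) + (1)·((1)·(2) - 3·(1)) = 9·(5) - (1)·(1) + (1)·(-1) = 43.
  So p(λ) = λ³ - 15λ² + 57λ - 43.
Step 2 — look for an integer root (rational root theorem: any rational root is an integer divisor of 43). Testing λ = 1:
  p(1) = 1 - 15 + 57 - 43 = 0  ✓
  Dividing out (λ - 1): p(λ) = (λ - 1)(λ² - 14λ + 43).
Step 3 — remaining eigenvalues from the quadratic λ² - 14λ + 43 = 0:
  Δ = 14² - 4·43 = 196 - 172 = 24,  λ = (14 ± √24)/2 = (14 ± 4.899)/2 ≈ 9.4495 or 4.5505.
  Sorted: λ_1 = 9.4495,  λ_2 = 4.5505,  λ_3 = 1  (check: sum = 15 = tr ✓).

Step 4 — unit eigenvector for λ_1 ≈ 9.4495: v spans the null space of (Sigma - λ_1 I), whose rows are
  r_1 = (-0.4495, 1, 1),  r_2 = (1, -6.4495, 2),  r_3 = (1, 2, -6.4495).
  v is orthogonal to every row, so take v ∝ r_1 × r_2 = ((1)·(2) - (1)·(-6.4495), (1)·(1) - (-0.4495)·(2), (-0.4495)·(-6.4495) - (1)·(1)) ≈ (8.4495, 1.899, 1.899).
  Let u = (8.4495, 1.899, 1.899).
  ||u|| = √((8.4495)² + (1.899)² + (1.899)²) = √(78.6061) ≈ 8.866,  v_1 = u/||u|| ≈ (0.953, 0.2142, 0.2142) (||v_1|| = 1).

λ_1 = 9.4495,  λ_2 = 4.5505,  λ_3 = 1;  v_1 ≈ (0.953, 0.2142, 0.2142)


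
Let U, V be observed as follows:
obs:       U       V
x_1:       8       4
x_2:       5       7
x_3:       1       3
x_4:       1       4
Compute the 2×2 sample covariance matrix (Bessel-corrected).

Step 1 — column means:
  mean(U) = (8 + 5 + 1 + 1) / 4 = 15/4 = 3.75
  mean(V) = (4 + 7 + 3 + 4) / 4 = 18/4 = 4.5

Step 2 — sample covariance S[i,j] = (1/(n-1)) · Σ_k (x_{k,i} - mean_i) · (x_{k,j} - mean_j), with n-1 = 3.
  S[U,U] = ((4.25)·(4.25) + (1.25)·(1.25) + (-2.75)·(-2.75) + (-2.75)·(-2.75)) / 3 = 34.75/3 = 11.5833
  S[U,V] = ((4.25)·(-0.5) + (1.25)·(2.5) + (-2.75)·(-1.5) + (-2.75)·(-0.5)) / 3 = 6.5/3 = 2.1667
  S[V,V] = ((-0.5)·(-0.5) + (2.5)·(2.5) + (-1.5)·(-1.5) + (-0.5)·(-0.5)) / 3 = 9/3 = 3

S is symmetric (S[j,i] = S[i,j]). Assembling:

S = [[11.5833, 2.1667],
 [2.1667, 3]]


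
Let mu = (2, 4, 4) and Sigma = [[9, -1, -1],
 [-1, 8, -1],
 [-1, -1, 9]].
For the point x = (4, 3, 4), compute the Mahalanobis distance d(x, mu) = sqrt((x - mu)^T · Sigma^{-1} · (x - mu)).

Step 1 — centre the observation: (x - mu) = (2, -1, 0).

Step 2 — invert Sigma (cofactor / det for 3×3, or solve directly):
  Sigma^{-1} = [[0.1145, 0.0161, 0.0145],
 [0.0161, 0.129, 0.0161],
 [0.0145, 0.0161, 0.1145]].

Step 3 — form the quadratic (x - mu)^T · Sigma^{-1} · (x - mu):
  Sigma^{-1} · (x - mu) = (0.2129, -0.0968, 0.0129).
  (x - mu)^T · [Sigma^{-1} · (x - mu)] = (2)·(0.2129) + (-1)·(-0.0968) + (0)·(0.0129) = 0.5226.

Step 4 — take square root: d = √(0.5226) ≈ 0.7229.

d(x, mu) = √(0.5226) ≈ 0.7229


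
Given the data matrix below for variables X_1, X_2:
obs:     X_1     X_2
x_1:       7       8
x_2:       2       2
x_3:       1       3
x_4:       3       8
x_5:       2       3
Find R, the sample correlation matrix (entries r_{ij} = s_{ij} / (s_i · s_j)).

Step 1 — column means:
  mean(X_1) = (7 + 2 + 1 + 3 + 2) / 5 = 15/5 = 3
  mean(X_2) = (8 + 2 + 3 + 8 + 3) / 5 = 24/5 = 4.8

Step 2 — sample variances and covariances s[i,j] = (1/(n-1)) · Σ_k (x_{k,i} - mean_i) · (x_{k,j} - mean_j), with n-1 = 4:
  s[X_1,X_1] = ((4)·(4) + (-1)·(-1) + (-2)·(-2) + (0)·(0) + (-1)·(-1)) / 4 = 22/4 = 5.5
  s[X_1,X_2] = ((4)·(3.2) + (-1)·(-2.8) + (-2)·(-1.8) + (0)·(3.2) + (-1)·(-1.8)) / 4 = 21/4 = 5.25
  s[X_2,X_2] = ((3.2)·(3.2) + (-2.8)·(-2.8) + (-1.8)·(-1.8) + (3.2)·(3.2) + (-1.8)·(-1.8)) / 4 = 34.8/4 = 8.7
  Sample standard deviations s_i = √(s[i,i]):
  s(X_1) = √(5.5) = 2.3452
  s(X_2) = √(8.7) = 2.9496

Step 3 — r_{ij} = s_{ij} / (s_i · s_j):
  r[X_1,X_1] = 1 (diagonal).
  r[X_1,X_2] = 5.25 / (2.3452 · 2.9496) = 5.25 / 6.9174 = 0.759
  r[X_2,X_2] = 1 (diagonal).

R is symmetric with unit diagonal. Assembling:

R = [[1, 0.759],
 [0.759, 1]]


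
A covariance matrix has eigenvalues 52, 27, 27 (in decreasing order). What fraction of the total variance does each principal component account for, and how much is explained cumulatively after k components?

Step 1 — total variance = trace(Sigma) = Σ λ_i = 52 + 27 + 27 = 106.

Step 2 — fraction explained by component i = λ_i / Σ λ:
  PC1: 52/106 = 0.4906
  PC2: 27/106 = 0.2547
  PC3: 27/106 = 0.2547

Step 3 — cumulative fraction after k components = (λ_1 + ... + λ_k) / Σ λ:
  k = 1: 52/106 = 0.4906
  k = 2: (52 + 27)/106 = 79/106 = 0.7453
  k = 3: (52 + 27 + 27)/106 = 106/106 = 1

Summary (fraction, with percent):

explained: PC1 0.4906 (49.06%), PC2 0.2547 (25.47%), PC3 0.2547 (25.47%);  cumulative: 0.4906, 0.7453, 1


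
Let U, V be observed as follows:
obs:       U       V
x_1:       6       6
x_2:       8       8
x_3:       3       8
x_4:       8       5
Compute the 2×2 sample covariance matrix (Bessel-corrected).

Step 1 — column means:
  mean(U) = (6 + 8 + 3 + 8) / 4 = 25/4 = 6.25
  mean(V) = (6 + 8 + 8 + 5) / 4 = 27/4 = 6.75

Step 2 — sample covariance S[i,j] = (1/(n-1)) · Σ_k (x_{k,i} - mean_i) · (x_{k,j} - mean_j), with n-1 = 3.
  S[U,U] = ((-0.25)·(-0.25) + (1.75)·(1.75) + (-3.25)·(-3.25) + (1.75)·(1.75)) / 3 = 16.75/3 = 5.5833
  S[U,V] = ((-0.25)·(-0.75) + (1.75)·(1.25) + (-3.25)·(1.25) + (1.75)·(-1.75)) / 3 = -4.75/3 = -1.5833
  S[V,V] = ((-0.75)·(-0.75) + (1.25)·(1.25) + (1.25)·(1.25) + (-1.75)·(-1.75)) / 3 = 6.75/3 = 2.25

S is symmetric (S[j,i] = S[i,j]). Assembling:

S = [[5.5833, -1.5833],
 [-1.5833, 2.25]]


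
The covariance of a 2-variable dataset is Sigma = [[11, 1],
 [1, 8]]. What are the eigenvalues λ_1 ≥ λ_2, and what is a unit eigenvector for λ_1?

Step 1 — characteristic polynomial of 2×2 Sigma:
  det(Sigma - λI) = λ² - trace · λ + det = 0.
  trace = 11 + 8 = 19, det = 11·8 - (1)² = 87.
Step 2 — discriminant:
  Δ = trace² - 4·det = 361 - 348 = 13.
Step 3 — eigenvalues:
  λ = (trace ± √Δ)/2 = (19 ± 3.6056)/2,
  λ_1 = 11.3028,  λ_2 = 7.6972.

Step 4 — unit eigenvector for λ_1: solve (Sigma - λ_1 I)v = 0. First row:
  (11 - 11.3028)·v_x + (1)·v_y = 0, i.e. (-0.3028)·v_x + (1)·v_y = 0,
  so v ∝ (b, λ_1 - a) = (1, 0.3028) = u.
  ||u|| = √((1)² + (0.3028)²) = √(1.0917) ≈ 1.0448,
  v_1 = u/||u|| ≈ (0.9571, 0.2898) (||v_1|| = 1).

λ_1 = 11.3028,  λ_2 = 7.6972;  v_1 ≈ (0.9571, 0.2898)


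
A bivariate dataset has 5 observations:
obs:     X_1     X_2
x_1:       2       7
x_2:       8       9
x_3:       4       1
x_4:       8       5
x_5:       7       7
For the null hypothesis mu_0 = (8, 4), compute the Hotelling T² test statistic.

Step 1 — sample mean vector:
  mean(X_1) = (2 + 8 + 4 + 8 + 7) / 5 = 29/5 = 5.8
  mean(X_2) = (7 + 9 + 1 + 5 + 7) / 5 = 29/5 = 5.8
  x̄ = (5.8, 5.8),  deviation x̄ - mu_0 = (5.8, 5.8) - (8, 4) = (-2.2, 1.8).

Step 2 — sample covariance matrix, S[i,j] = (1/(n-1)) · Σ_k (x_{k,i} - mean_i) · (x_{k,j} - mean_j), divisor n-1 = 4:
  S[X_1,X_1] = ((-3.8)·(-3.8) + (2.2)·(2.2) + (-1.8)·(-1.8) + (2.2)·(2.2) + (1.2)·(1.2)) / 4 = 28.8/4 = 7.2
  S[X_1,X_2] = ((-3.8)·(1.2) + (2.2)·(3.2) + (-1.8)·(-4.8) + (2.2)·(-0.8) + (1.2)·(1.2)) / 4 = 10.8/4 = 2.7
  S[X_2,X_2] = ((1.2)·(1.2) + (3.2)·(3.2) + (-4.8)·(-4.8) + (-0.8)·(-0.8) + (1.2)·(1.2)) / 4 = 36.8/4 = 9.2
  S = [[7.2, 2.7],
 [2.7, 9.2]].

Step 3 — invert S. det(S) = 7.2·9.2 - (2.7)² = 58.95.
  S^{-1} = (1/det) · [[d, -b], [-b, a]] = [[0.1561, -0.0458],
 [-0.0458, 0.1221]].

Step 4 — quadratic form (x̄ - mu_0)^T · S^{-1} · (x̄ - mu_0):
  S^{-1} · (x̄ - mu_0) = (-0.4258, 0.3206),
  (x̄ - mu_0)^T · [...] = (-2.2)·(-0.4258) + (1.8)·(0.3206) = 1.5138.

Step 5 — scale by n: T² = 5 · 1.5138 = 7.5691.

T² ≈ 7.5691
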